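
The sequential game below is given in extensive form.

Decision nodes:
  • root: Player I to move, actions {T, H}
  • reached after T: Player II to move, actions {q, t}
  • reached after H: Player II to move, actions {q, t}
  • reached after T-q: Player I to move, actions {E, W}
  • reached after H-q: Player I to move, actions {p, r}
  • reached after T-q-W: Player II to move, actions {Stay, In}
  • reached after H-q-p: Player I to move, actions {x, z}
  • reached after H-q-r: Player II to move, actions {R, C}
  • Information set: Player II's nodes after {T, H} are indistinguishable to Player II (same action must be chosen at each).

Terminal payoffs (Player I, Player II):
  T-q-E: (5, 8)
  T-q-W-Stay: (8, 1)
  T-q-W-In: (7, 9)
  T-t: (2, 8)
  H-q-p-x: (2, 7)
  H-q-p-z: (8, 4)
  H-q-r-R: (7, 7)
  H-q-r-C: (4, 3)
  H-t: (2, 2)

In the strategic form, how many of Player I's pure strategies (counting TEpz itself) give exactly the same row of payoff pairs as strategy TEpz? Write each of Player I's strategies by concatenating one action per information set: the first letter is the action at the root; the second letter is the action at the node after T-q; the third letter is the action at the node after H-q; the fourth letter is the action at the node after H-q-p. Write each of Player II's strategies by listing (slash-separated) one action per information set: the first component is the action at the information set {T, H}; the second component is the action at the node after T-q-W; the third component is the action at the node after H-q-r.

4

Row for TEpz (columns q/Stay/R, q/Stay/C, q/In/R, q/In/C, t/Stay/R, t/Stay/C, t/In/R, t/In/C): (5,8) (5,8) (5,8) (5,8) (2,8) (2,8) (2,8) (2,8).
Under TEpz, Player I's choice at the node after H-q and at the node after H-q-p can never be reached regardless of what Player II does, so varying those choices leaves every outcome unchanged.
Holding the reachable choices fixed and varying the unreachable ones freely already gives 2 × 2 = 4 equivalent strategies.
No other strategy reproduces this row, so those 4 are the full class: TEpx, TEpz, TErx, TErz.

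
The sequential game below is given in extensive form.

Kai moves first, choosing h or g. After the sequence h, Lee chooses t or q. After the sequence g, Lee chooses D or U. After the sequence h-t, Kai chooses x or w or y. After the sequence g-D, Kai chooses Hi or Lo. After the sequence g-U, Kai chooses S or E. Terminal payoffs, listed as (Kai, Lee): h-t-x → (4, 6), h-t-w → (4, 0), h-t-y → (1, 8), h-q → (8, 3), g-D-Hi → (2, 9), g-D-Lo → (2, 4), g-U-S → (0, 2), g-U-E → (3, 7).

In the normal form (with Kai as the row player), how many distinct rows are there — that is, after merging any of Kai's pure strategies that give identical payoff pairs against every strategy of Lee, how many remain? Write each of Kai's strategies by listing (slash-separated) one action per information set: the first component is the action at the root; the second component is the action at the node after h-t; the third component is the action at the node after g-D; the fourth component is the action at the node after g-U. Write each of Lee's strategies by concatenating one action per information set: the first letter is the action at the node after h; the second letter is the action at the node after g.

7

Kai has 24 pure strategies: h/x/Hi/S, h/x/Hi/E, h/x/Lo/S, h/x/Lo/E, h/w/Hi/S, h/w/Hi/E, h/w/Lo/S, h/w/Lo/E, h/y/Hi/S, h/y/Hi/E, h/y/Lo/S, h/y/Lo/E, g/x/Hi/S, g/x/Hi/E, g/x/Lo/S, g/x/Lo/E, g/w/Hi/S, g/w/Hi/E, g/w/Lo/S, g/w/Lo/E, g/y/Hi/S, g/y/Hi/E, g/y/Lo/S, g/y/Lo/E. Columns: tD, tU, qD, qU.
{h/x/Hi/S, h/x/Hi/E, h/x/Lo/S, h/x/Lo/E} → row (4,6) (4,6) (8,3) (8,3)
{h/w/Hi/S, h/w/Hi/E, h/w/Lo/S, h/w/Lo/E} → row (4,0) (4,0) (8,3) (8,3)
{h/y/Hi/S, h/y/Hi/E, h/y/Lo/S, h/y/Lo/E} → row (1,8) (1,8) (8,3) (8,3)
{g/x/Hi/S, g/w/Hi/S, g/y/Hi/S} → row (2,9) (0,2) (2,9) (0,2)
{g/x/Hi/E, g/w/Hi/E, g/y/Hi/E} → row (2,9) (3,7) (2,9) (3,7)
{g/x/Lo/S, g/w/Lo/S, g/y/Lo/S} → row (2,4) (0,2) (2,4) (0,2)
{g/x/Lo/E, g/w/Lo/E, g/y/Lo/E} → row (2,4) (3,7) (2,4) (3,7)
That's 7 distinct rows out of 24 strategies.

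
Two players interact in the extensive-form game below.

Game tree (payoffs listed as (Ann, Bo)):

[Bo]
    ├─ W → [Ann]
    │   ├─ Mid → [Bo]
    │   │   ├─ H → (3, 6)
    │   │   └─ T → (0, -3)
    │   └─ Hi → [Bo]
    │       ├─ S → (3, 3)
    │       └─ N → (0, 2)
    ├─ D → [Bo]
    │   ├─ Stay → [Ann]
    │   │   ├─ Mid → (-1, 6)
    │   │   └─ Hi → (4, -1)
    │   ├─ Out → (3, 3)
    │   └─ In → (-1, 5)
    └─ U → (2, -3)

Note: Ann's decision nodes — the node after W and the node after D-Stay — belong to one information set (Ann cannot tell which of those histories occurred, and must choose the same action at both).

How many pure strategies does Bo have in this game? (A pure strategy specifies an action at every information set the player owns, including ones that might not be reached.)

36

Bo owns the root with actions {W, D, U} — three choices.
Bo owns the node after D with actions {Stay, Out, In} — three choices.
Bo owns the node after W-Mid with actions {H, T} — two choices.
Bo owns the node after W-Hi with actions {S, N} — two choices.
A pure strategy fixes one action at each information set independently, so the count is the product 3 × 3 × 2 × 2 = 36.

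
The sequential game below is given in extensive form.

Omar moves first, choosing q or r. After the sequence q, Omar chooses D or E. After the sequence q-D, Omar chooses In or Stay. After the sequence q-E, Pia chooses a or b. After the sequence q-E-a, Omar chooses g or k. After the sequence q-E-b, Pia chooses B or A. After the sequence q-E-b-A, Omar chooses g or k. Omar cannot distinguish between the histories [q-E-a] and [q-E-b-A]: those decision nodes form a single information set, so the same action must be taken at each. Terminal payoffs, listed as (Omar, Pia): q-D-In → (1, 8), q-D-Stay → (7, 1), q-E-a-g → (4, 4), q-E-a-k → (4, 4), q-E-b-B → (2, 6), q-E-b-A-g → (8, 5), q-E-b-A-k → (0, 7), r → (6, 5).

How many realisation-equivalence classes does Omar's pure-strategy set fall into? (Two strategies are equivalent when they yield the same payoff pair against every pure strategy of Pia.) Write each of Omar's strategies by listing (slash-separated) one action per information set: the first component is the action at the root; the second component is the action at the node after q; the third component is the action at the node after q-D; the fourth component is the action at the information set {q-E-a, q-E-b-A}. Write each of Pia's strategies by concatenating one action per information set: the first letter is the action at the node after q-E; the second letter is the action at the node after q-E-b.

Omar has 16 pure strategies: q/D/In/g, q/D/In/k, q/D/Stay/g, q/D/Stay/k, q/E/In/g, q/E/In/k, q/E/Stay/g, q/E/Stay/k, r/D/In/g, r/D/In/k, r/D/Stay/g, r/D/Stay/k, r/E/In/g, r/E/In/k, r/E/Stay/g, r/E/Stay/k. Columns: aB, aA, bB, bA.
{q/D/In/g, q/D/In/k} → row (1,8) (1,8) (1,8) (1,8)
{q/D/Stay/g, q/D/Stay/k} → row (7,1) (7,1) (7,1) (7,1)
{q/E/In/g, q/E/Stay/g} → row (4,4) (4,4) (2,6) (8,5)
{q/E/In/k, q/E/Stay/k} → row (4,4) (4,4) (2,6) (0,7)
{r/D/In/g, r/D/In/k, r/D/Stay/g, r/D/Stay/k, r/E/In/g, r/E/In/k, r/E/Stay/g, r/E/Stay/k} → row (6,5) (6,5) (6,5) (6,5)
That's 5 distinct rows out of 16 strategies.

5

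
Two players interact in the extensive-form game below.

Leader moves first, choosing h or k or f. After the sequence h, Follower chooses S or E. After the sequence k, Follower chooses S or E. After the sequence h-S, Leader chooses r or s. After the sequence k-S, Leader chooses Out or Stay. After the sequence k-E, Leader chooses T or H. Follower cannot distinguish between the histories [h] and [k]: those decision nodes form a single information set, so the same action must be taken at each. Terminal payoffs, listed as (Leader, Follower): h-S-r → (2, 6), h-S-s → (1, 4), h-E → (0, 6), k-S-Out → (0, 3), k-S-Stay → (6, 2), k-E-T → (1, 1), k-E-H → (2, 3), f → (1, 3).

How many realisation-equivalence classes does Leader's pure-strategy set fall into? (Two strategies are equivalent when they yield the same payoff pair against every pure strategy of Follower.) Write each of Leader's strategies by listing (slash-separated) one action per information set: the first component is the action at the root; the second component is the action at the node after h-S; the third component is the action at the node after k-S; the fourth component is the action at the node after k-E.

7

Leader has 24 pure strategies: h/r/Out/T, h/r/Out/H, h/r/Stay/T, h/r/Stay/H, h/s/Out/T, h/s/Out/H, h/s/Stay/T, h/s/Stay/H, k/r/Out/T, k/r/Out/H, k/r/Stay/T, k/r/Stay/H, k/s/Out/T, k/s/Out/H, k/s/Stay/T, k/s/Stay/H, f/r/Out/T, f/r/Out/H, f/r/Stay/T, f/r/Stay/H, f/s/Out/T, f/s/Out/H, f/s/Stay/T, f/s/Stay/H. Columns: S, E.
{h/r/Out/T, h/r/Out/H, h/r/Stay/T, h/r/Stay/H} → row (2,6) (0,6)
{h/s/Out/T, h/s/Out/H, h/s/Stay/T, h/s/Stay/H} → row (1,4) (0,6)
{k/r/Out/T, k/s/Out/T} → row (0,3) (1,1)
{k/r/Out/H, k/s/Out/H} → row (0,3) (2,3)
{k/r/Stay/T, k/s/Stay/T} → row (6,2) (1,1)
{k/r/Stay/H, k/s/Stay/H} → row (6,2) (2,3)
{f/r/Out/T, f/r/Out/H, f/r/Stay/T, f/r/Stay/H, f/s/Out/T, f/s/Out/H, f/s/Stay/T, f/s/Stay/H} → row (1,3) (1,3)
That's 7 distinct rows out of 24 strategies.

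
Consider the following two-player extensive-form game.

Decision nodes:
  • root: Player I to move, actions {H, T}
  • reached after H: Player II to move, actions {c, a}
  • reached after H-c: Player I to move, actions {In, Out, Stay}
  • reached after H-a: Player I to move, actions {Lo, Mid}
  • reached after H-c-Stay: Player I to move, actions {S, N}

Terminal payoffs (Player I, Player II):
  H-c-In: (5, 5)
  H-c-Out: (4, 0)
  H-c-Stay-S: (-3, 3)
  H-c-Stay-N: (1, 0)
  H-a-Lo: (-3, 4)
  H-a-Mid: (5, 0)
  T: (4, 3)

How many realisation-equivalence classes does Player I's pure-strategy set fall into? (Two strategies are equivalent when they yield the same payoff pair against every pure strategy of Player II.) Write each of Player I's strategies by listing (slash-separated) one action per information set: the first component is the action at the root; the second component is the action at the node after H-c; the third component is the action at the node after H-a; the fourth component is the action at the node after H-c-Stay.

Player I has 24 pure strategies: H/In/Lo/S, H/In/Lo/N, H/In/Mid/S, H/In/Mid/N, H/Out/Lo/S, H/Out/Lo/N, H/Out/Mid/S, H/Out/Mid/N, H/Stay/Lo/S, H/Stay/Lo/N, H/Stay/Mid/S, H/Stay/Mid/N, T/In/Lo/S, T/In/Lo/N, T/In/Mid/S, T/In/Mid/N, T/Out/Lo/S, T/Out/Lo/N, T/Out/Mid/S, T/Out/Mid/N, T/Stay/Lo/S, T/Stay/Lo/N, T/Stay/Mid/S, T/Stay/Mid/N. Columns: c, a.
{H/In/Lo/S, H/In/Lo/N} → row (5,5) (-3,4)
{H/In/Mid/S, H/In/Mid/N} → row (5,5) (5,0)
{H/Out/Lo/S, H/Out/Lo/N} → row (4,0) (-3,4)
{H/Out/Mid/S, H/Out/Mid/N} → row (4,0) (5,0)
{H/Stay/Lo/S} → row (-3,3) (-3,4)
{H/Stay/Lo/N} → row (1,0) (-3,4)
{H/Stay/Mid/S} → row (-3,3) (5,0)
{H/Stay/Mid/N} → row (1,0) (5,0)
{T/In/Lo/S, T/In/Lo/N, T/In/Mid/S, T/In/Mid/N, T/Out/Lo/S, T/Out/Lo/N, T/Out/Mid/S, T/Out/Mid/N, T/Stay/Lo/S, T/Stay/Lo/N, T/Stay/Mid/S, T/Stay/Mid/N} → row (4,3) (4,3)
That's 9 distinct rows out of 24 strategies.

9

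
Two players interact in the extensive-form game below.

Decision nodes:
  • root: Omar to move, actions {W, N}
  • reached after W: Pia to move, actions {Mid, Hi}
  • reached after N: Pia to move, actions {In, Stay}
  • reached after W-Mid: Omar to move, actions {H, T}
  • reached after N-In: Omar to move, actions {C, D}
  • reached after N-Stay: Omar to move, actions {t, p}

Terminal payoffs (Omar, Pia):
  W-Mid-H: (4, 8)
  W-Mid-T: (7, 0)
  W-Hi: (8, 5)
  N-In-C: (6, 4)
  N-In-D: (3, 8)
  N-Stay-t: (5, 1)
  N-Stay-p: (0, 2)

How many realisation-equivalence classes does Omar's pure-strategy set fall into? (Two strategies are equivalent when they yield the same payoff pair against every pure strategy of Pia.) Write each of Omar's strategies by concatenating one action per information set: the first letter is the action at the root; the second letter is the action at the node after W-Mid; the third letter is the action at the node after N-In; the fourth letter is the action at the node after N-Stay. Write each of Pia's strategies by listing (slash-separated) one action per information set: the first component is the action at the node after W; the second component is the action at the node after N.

6

Omar has 16 pure strategies: WHCt, WHCp, WHDt, WHDp, WTCt, WTCp, WTDt, WTDp, NHCt, NHCp, NHDt, NHDp, NTCt, NTCp, NTDt, NTDp. Columns: Mid/In, Mid/Stay, Hi/In, Hi/Stay.
{WHCt, WHCp, WHDt, WHDp} → row (4,8) (4,8) (8,5) (8,5)
{WTCt, WTCp, WTDt, WTDp} → row (7,0) (7,0) (8,5) (8,5)
{NHCt, NTCt} → row (6,4) (5,1) (6,4) (5,1)
{NHCp, NTCp} → row (6,4) (0,2) (6,4) (0,2)
{NHDt, NTDt} → row (3,8) (5,1) (3,8) (5,1)
{NHDp, NTDp} → row (3,8) (0,2) (3,8) (0,2)
That's 6 distinct rows out of 16 strategies.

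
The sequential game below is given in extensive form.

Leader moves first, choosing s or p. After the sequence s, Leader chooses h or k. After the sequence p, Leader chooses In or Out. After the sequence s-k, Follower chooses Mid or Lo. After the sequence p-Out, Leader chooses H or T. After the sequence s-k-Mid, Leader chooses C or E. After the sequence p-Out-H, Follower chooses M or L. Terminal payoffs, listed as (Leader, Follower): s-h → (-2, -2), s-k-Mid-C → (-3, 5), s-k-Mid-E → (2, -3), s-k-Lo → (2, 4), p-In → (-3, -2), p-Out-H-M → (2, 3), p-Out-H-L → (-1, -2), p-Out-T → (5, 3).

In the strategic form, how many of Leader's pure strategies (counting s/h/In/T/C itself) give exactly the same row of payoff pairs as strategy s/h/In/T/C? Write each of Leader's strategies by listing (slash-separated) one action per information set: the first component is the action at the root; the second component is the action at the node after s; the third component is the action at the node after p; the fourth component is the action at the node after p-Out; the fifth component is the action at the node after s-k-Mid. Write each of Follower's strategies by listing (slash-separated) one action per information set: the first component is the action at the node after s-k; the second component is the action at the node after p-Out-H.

Row for s/h/In/T/C (columns Mid/M, Mid/L, Lo/M, Lo/L): (-2,-2) (-2,-2) (-2,-2) (-2,-2).
Under s/h/In/T/C, Leader's choice at the node after p and at the node after p-Out and at the node after s-k-Mid can never be reached regardless of what Follower does, so varying those choices leaves every outcome unchanged.
Holding the reachable choices fixed and varying the unreachable ones freely already gives 2 × 2 × 2 = 8 equivalent strategies.
No other strategy reproduces this row, so those 8 are the full class: s/h/In/H/C, s/h/In/H/E, s/h/In/T/C, s/h/In/T/E, s/h/Out/H/C, s/h/Out/H/E, s/h/Out/T/C, s/h/Out/T/E.

8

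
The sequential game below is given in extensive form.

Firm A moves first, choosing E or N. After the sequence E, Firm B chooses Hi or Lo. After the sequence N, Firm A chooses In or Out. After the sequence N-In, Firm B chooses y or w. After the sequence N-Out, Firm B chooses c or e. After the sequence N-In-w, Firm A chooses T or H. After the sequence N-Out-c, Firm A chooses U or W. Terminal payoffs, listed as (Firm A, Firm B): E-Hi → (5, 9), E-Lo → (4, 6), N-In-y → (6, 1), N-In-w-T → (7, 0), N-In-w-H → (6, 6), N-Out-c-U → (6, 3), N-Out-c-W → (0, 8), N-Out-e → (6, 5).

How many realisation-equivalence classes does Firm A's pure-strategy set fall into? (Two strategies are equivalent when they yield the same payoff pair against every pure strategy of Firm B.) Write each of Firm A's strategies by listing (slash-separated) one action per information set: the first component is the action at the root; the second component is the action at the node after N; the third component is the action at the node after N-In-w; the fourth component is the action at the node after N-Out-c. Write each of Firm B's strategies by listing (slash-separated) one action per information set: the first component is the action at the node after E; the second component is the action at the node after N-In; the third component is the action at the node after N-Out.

Firm A has 16 pure strategies: E/In/T/U, E/In/T/W, E/In/H/U, E/In/H/W, E/Out/T/U, E/Out/T/W, E/Out/H/U, E/Out/H/W, N/In/T/U, N/In/T/W, N/In/H/U, N/In/H/W, N/Out/T/U, N/Out/T/W, N/Out/H/U, N/Out/H/W. Columns: Hi/y/c, Hi/y/e, Hi/w/c, Hi/w/e, Lo/y/c, Lo/y/e, Lo/w/c, Lo/w/e.
{E/In/T/U, E/In/T/W, E/In/H/U, E/In/H/W, E/Out/T/U, E/Out/T/W, E/Out/H/U, E/Out/H/W} → row (5,9) (5,9) (5,9) (5,9) (4,6) (4,6) (4,6) (4,6)
{N/In/T/U, N/In/T/W} → row (6,1) (6,1) (7,0) (7,0) (6,1) (6,1) (7,0) (7,0)
{N/In/H/U, N/In/H/W} → row (6,1) (6,1) (6,6) (6,6) (6,1) (6,1) (6,6) (6,6)
{N/Out/T/U, N/Out/H/U} → row (6,3) (6,5) (6,3) (6,5) (6,3) (6,5) (6,3) (6,5)
{N/Out/T/W, N/Out/H/W} → row (0,8) (6,5) (0,8) (6,5) (0,8) (6,5) (0,8) (6,5)
That's 5 distinct rows out of 16 strategies.

5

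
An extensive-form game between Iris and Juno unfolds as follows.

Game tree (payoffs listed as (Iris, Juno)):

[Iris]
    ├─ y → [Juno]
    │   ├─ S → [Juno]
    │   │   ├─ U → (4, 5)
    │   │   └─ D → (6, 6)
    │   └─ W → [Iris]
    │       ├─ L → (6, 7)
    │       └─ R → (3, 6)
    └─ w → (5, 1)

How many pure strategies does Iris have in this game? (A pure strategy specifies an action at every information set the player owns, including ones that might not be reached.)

Iris owns the root with actions {y, w} — two choices.
Iris owns the node after y-W with actions {L, R} — two choices.
A pure strategy fixes one action at each information set independently, so the count is the product 2 × 2 = 4.

4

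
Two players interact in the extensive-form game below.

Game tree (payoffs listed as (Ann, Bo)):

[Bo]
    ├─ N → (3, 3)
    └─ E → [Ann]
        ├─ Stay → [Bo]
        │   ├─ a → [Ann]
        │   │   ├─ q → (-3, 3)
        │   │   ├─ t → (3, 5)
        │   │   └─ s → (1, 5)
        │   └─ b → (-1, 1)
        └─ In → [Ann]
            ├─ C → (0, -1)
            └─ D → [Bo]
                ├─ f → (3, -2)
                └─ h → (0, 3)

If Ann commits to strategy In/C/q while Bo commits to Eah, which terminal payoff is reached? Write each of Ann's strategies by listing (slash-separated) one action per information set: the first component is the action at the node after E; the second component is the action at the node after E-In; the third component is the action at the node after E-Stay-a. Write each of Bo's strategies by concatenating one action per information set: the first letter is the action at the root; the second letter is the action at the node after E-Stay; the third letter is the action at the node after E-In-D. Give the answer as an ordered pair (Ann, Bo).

Trace the play path from the root:
  Bo plays E
  Ann plays In at [E]
  Ann plays C at [E-In]
→ terminal payoff (0, -1).
(Ann's choice at the node after E-Stay-a is never reached on this path, so it doesn't affect the outcome.)

(0, -1)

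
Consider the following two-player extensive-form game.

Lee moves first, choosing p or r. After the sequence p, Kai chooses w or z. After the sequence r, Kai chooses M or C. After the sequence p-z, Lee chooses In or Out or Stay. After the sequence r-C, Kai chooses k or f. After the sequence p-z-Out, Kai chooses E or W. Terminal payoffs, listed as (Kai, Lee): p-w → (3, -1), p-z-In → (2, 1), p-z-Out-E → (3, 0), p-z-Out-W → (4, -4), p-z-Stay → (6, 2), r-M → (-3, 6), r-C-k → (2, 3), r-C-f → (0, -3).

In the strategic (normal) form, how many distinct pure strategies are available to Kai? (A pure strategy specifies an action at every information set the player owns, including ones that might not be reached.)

16

Kai owns the node after p with actions {w, z} — two choices.
Kai owns the node after r with actions {M, C} — two choices.
Kai owns the node after r-C with actions {k, f} — two choices.
Kai owns the node after p-z-Out with actions {E, W} — two choices.
A pure strategy fixes one action at each information set independently, so the count is the product 2 × 2 × 2 × 2 = 16.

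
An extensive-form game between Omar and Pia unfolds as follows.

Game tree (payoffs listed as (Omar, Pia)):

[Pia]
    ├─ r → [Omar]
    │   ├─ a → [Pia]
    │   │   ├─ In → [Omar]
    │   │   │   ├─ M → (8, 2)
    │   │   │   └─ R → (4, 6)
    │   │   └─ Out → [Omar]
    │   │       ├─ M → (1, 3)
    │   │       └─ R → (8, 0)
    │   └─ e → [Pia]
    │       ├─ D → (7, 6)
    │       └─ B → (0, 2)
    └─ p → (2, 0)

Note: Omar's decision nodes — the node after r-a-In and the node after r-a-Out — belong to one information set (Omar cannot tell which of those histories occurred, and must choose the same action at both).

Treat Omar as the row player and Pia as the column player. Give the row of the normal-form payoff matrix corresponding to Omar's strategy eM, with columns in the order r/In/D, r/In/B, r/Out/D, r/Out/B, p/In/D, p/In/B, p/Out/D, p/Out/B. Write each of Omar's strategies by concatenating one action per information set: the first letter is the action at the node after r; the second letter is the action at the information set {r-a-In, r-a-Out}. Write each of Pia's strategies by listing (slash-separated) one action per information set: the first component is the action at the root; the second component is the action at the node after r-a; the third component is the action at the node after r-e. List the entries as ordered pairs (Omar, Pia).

(7,6) (0,2) (7,6) (0,2) (2,0) (2,0) (2,0) (2,0)

vs r/In/D: Pia plays r → Omar plays e at [r] → Pia plays D at [r-e] → (7, 6)
vs r/In/B: Pia plays r → Omar plays e at [r] → Pia plays B at [r-e] → (0, 2)
vs r/Out/D: Pia plays r → Omar plays e at [r] → Pia plays D at [r-e] → (7, 6)
vs r/Out/B: Pia plays r → Omar plays e at [r] → Pia plays B at [r-e] → (0, 2)
vs p/In/D: Pia plays p → (2, 0)
vs p/In/B: Pia plays p → (2, 0)
vs p/Out/D: Pia plays p → (2, 0)
vs p/Out/B: Pia plays p → (2, 0)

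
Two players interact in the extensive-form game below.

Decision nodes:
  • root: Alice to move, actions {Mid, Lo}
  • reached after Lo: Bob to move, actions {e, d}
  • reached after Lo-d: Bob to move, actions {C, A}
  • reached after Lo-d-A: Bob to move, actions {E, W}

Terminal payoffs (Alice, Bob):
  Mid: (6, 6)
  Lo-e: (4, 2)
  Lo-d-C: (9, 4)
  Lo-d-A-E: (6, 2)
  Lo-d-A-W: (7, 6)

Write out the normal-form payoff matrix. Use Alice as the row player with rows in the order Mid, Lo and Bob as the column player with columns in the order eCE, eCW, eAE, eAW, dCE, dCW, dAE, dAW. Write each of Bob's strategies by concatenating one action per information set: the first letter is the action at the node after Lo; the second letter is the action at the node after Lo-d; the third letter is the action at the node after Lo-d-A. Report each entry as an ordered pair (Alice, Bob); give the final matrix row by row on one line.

Row Mid: eCE→(6,6), eCW→(6,6), eAE→(6,6), eAW→(6,6), dCE→(6,6), dCW→(6,6), dAE→(6,6), dAW→(6,6)
Row Lo: eCE→(4,2), eCW→(4,2), eAE→(4,2), eAW→(4,2), dCE→(9,4), dCW→(9,4), dAE→(6,2), dAW→(7,6)

Mid: (6,6) (6,6) (6,6) (6,6) (6,6) (6,6) (6,6) (6,6) | Lo: (4,2) (4,2) (4,2) (4,2) (9,4) (9,4) (6,2) (7,6)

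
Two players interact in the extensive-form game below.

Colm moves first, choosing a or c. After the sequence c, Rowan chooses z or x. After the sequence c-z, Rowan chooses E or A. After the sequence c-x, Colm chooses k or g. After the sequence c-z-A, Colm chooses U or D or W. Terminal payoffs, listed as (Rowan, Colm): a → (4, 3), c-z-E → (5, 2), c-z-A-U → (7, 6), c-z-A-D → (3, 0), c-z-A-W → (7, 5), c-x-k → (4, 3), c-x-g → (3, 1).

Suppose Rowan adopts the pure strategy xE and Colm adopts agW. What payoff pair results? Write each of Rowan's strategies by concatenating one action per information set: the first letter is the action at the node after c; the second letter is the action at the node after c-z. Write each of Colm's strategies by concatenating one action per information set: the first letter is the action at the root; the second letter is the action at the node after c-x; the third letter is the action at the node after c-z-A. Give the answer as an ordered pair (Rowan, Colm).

(4, 3)

Trace the play path from the root:
  Colm plays a
→ terminal payoff (4, 3).
(Rowan's choice at the node after c is never reached on this path, so it doesn't affect the outcome.)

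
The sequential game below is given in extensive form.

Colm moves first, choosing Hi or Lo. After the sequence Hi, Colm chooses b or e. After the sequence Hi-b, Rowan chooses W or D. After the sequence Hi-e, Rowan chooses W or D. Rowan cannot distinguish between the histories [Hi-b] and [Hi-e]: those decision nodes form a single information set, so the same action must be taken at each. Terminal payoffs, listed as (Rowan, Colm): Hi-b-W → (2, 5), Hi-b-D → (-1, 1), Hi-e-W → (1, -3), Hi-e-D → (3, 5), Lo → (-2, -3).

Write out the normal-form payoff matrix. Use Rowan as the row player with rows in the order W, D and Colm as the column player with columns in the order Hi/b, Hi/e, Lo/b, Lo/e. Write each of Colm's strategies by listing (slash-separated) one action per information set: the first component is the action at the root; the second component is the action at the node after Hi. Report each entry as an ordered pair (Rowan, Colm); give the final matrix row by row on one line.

W: (2,5) (1,-3) (-2,-3) (-2,-3) | D: (-1,1) (3,5) (-2,-3) (-2,-3)

Row W: Hi/b→(2,5), Hi/e→(1,-3), Lo/b→(-2,-3), Lo/e→(-2,-3)
Row D: Hi/b→(-1,1), Hi/e→(3,5), Lo/b→(-2,-3), Lo/e→(-2,-3)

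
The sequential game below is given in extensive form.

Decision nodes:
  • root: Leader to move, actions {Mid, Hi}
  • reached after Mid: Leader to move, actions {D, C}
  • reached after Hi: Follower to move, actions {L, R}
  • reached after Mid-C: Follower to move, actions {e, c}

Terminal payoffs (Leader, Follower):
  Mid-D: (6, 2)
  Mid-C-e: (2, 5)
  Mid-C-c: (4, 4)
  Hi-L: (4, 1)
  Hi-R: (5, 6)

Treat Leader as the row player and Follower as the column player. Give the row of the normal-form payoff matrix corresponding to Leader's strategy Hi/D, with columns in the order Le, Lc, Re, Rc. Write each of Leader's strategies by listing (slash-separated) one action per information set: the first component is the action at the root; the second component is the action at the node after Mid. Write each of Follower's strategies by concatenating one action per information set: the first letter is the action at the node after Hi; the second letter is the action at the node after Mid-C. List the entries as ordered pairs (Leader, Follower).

vs Le: Leader plays Hi → Follower plays L at [Hi] → (4, 1)
vs Lc: Leader plays Hi → Follower plays L at [Hi] → (4, 1)
vs Re: Leader plays Hi → Follower plays R at [Hi] → (5, 6)
vs Rc: Leader plays Hi → Follower plays R at [Hi] → (5, 6)

(4,1) (4,1) (5,6) (5,6)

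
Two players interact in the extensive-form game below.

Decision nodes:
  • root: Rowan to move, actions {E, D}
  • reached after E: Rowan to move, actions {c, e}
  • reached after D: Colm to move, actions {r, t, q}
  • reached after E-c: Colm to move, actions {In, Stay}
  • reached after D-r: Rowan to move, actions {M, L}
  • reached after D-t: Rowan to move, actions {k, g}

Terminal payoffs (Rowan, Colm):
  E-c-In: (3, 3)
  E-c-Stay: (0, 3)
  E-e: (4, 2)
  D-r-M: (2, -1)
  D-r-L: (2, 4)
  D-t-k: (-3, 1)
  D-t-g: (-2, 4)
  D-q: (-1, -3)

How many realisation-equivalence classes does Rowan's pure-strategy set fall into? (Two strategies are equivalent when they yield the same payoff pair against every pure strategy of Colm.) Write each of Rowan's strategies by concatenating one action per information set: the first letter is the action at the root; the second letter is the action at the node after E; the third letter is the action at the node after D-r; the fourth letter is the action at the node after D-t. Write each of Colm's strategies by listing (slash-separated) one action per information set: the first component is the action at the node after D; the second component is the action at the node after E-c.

Rowan has 16 pure strategies: EcMk, EcMg, EcLk, EcLg, EeMk, EeMg, EeLk, EeLg, DcMk, DcMg, DcLk, DcLg, DeMk, DeMg, DeLk, DeLg. Columns: r/In, r/Stay, t/In, t/Stay, q/In, q/Stay.
{EcMk, EcMg, EcLk, EcLg} → row (3,3) (0,3) (3,3) (0,3) (3,3) (0,3)
{EeMk, EeMg, EeLk, EeLg} → row (4,2) (4,2) (4,2) (4,2) (4,2) (4,2)
{DcMk, DeMk} → row (2,-1) (2,-1) (-3,1) (-3,1) (-1,-3) (-1,-3)
{DcMg, DeMg} → row (2,-1) (2,-1) (-2,4) (-2,4) (-1,-3) (-1,-3)
{DcLk, DeLk} → row (2,4) (2,4) (-3,1) (-3,1) (-1,-3) (-1,-3)
{DcLg, DeLg} → row (2,4) (2,4) (-2,4) (-2,4) (-1,-3) (-1,-3)
That's 6 distinct rows out of 16 strategies.

6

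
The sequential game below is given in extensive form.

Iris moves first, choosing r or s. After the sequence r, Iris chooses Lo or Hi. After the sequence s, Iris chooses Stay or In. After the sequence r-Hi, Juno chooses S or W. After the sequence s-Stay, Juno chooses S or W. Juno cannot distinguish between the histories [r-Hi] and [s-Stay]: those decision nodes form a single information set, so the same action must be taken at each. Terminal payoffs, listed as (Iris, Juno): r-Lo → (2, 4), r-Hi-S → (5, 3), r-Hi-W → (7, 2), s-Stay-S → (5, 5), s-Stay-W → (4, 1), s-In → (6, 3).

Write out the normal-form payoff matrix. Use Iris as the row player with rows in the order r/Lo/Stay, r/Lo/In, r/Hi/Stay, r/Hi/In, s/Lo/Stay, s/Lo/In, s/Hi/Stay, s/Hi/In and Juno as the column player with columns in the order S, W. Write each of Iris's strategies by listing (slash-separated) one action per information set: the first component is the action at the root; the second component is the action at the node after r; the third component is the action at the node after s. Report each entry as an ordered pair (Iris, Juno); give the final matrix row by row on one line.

Row r/Lo/Stay: S→(2,4), W→(2,4)
Row r/Lo/In: S→(2,4), W→(2,4)
Row r/Hi/Stay: S→(5,3), W→(7,2)
Row r/Hi/In: S→(5,3), W→(7,2)
Row s/Lo/Stay: S→(5,5), W→(4,1)
Row s/Lo/In: S→(6,3), W→(6,3)
Row s/Hi/Stay: S→(5,5), W→(4,1)
Row s/Hi/In: S→(6,3), W→(6,3)

r/Lo/Stay: (2,4) (2,4) | r/Lo/In: (2,4) (2,4) | r/Hi/Stay: (5,3) (7,2) | r/Hi/In: (5,3) (7,2) | s/Lo/Stay: (5,5) (4,1) | s/Lo/In: (6,3) (6,3) | s/Hi/Stay: (5,5) (4,1) | s/Hi/In: (6,3) (6,3)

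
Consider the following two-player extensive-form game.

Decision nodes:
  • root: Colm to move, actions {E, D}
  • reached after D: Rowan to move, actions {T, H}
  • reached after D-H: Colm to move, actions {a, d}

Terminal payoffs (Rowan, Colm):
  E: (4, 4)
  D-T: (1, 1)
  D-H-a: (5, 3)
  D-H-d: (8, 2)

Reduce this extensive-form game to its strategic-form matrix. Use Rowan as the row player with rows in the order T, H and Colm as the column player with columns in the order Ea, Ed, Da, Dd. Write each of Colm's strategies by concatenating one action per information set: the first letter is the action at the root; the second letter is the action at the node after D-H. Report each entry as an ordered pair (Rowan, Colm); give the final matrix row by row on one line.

T: (4,4) (4,4) (1,1) (1,1) | H: (4,4) (4,4) (5,3) (8,2)

           Ea       Ed       Da       Dd
   T    (4,4)    (4,4)    (1,1)    (1,1)
   H    (4,4)    (4,4)    (5,3)    (8,2)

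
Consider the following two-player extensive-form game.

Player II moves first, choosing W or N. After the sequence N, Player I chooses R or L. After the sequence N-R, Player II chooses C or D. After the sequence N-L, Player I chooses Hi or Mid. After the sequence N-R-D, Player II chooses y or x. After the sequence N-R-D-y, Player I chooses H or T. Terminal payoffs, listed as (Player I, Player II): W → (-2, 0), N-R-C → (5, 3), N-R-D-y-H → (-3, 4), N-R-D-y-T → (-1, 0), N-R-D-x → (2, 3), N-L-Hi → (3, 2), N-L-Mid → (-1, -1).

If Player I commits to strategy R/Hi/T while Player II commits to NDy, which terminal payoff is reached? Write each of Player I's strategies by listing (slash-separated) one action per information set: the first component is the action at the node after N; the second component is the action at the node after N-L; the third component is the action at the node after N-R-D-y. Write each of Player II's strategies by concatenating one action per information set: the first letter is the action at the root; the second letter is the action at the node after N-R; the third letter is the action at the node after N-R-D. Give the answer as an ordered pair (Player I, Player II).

(-1, 0)

Trace the play path from the root:
  Player II plays N
  Player I plays R at [N]
  Player II plays D at [N-R]
  Player II plays y at [N-R-D]
  Player I plays T at [N-R-D-y]
→ terminal payoff (-1, 0).
(Player I's choice at the node after N-L is never reached on this path, so it doesn't affect the outcome.)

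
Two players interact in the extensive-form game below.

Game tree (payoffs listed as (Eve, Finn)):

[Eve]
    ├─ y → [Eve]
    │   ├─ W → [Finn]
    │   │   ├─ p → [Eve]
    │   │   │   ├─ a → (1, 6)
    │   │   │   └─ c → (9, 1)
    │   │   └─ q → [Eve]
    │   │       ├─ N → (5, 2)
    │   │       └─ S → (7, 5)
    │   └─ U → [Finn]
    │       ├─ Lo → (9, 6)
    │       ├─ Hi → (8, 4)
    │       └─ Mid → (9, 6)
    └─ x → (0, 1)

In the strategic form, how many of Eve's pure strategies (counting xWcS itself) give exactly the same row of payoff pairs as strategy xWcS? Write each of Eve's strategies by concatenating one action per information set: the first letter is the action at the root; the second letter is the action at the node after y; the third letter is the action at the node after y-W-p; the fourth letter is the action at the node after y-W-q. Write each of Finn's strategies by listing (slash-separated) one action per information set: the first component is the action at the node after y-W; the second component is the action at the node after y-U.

8

Row for xWcS (columns p/Lo, p/Hi, p/Mid, q/Lo, q/Hi, q/Mid): (0,1) (0,1) (0,1) (0,1) (0,1) (0,1).
Under xWcS, Eve's choice at the node after y and at the node after y-W-p and at the node after y-W-q can never be reached regardless of what Finn does, so varying those choices leaves every outcome unchanged.
Holding the reachable choices fixed and varying the unreachable ones freely already gives 2 × 2 × 2 = 8 equivalent strategies.
No other strategy reproduces this row, so those 8 are the full class: xWaN, xWaS, xWcN, xWcS, xUaN, xUaS, xUcN, xUcS.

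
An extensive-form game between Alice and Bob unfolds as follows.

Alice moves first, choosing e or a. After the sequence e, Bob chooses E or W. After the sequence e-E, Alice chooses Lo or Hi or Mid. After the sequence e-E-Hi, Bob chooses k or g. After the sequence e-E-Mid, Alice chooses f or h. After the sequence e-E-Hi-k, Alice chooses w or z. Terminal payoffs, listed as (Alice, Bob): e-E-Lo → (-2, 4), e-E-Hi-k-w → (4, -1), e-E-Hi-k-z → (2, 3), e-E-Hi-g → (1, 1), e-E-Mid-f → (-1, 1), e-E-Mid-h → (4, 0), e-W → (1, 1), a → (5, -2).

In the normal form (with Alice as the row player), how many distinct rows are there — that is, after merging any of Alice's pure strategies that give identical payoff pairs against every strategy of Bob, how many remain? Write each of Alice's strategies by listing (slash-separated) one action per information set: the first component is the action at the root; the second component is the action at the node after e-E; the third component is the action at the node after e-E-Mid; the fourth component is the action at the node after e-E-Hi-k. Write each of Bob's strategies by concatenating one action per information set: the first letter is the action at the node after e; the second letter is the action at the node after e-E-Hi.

6

Alice has 24 pure strategies: e/Lo/f/w, e/Lo/f/z, e/Lo/h/w, e/Lo/h/z, e/Hi/f/w, e/Hi/f/z, e/Hi/h/w, e/Hi/h/z, e/Mid/f/w, e/Mid/f/z, e/Mid/h/w, e/Mid/h/z, a/Lo/f/w, a/Lo/f/z, a/Lo/h/w, a/Lo/h/z, a/Hi/f/w, a/Hi/f/z, a/Hi/h/w, a/Hi/h/z, a/Mid/f/w, a/Mid/f/z, a/Mid/h/w, a/Mid/h/z. Columns: Ek, Eg, Wk, Wg.
{e/Lo/f/w, e/Lo/f/z, e/Lo/h/w, e/Lo/h/z} → row (-2,4) (-2,4) (1,1) (1,1)
{e/Hi/f/w, e/Hi/h/w} → row (4,-1) (1,1) (1,1) (1,1)
{e/Hi/f/z, e/Hi/h/z} → row (2,3) (1,1) (1,1) (1,1)
{e/Mid/f/w, e/Mid/f/z} → row (-1,1) (-1,1) (1,1) (1,1)
{e/Mid/h/w, e/Mid/h/z} → row (4,0) (4,0) (1,1) (1,1)
{a/Lo/f/w, a/Lo/f/z, a/Lo/h/w, a/Lo/h/z, a/Hi/f/w, a/Hi/f/z, a/Hi/h/w, a/Hi/h/z, a/Mid/f/w, a/Mid/f/z, a/Mid/h/w, a/Mid/h/z} → row (5,-2) (5,-2) (5,-2) (5,-2)
That's 6 distinct rows out of 24 strategies.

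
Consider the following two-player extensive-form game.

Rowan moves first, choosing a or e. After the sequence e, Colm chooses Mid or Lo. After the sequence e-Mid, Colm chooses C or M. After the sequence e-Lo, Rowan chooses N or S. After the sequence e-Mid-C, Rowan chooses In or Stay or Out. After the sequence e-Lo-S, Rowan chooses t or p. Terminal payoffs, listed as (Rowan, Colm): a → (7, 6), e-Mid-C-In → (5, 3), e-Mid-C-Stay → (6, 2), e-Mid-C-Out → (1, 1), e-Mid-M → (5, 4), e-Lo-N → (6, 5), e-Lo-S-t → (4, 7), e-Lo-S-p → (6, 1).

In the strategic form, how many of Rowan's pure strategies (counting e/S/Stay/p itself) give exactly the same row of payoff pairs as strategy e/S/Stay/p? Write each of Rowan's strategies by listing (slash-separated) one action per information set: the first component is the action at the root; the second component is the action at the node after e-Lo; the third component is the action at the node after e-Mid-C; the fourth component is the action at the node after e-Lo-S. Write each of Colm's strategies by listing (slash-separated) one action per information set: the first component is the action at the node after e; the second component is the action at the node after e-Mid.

Row for e/S/Stay/p (columns Mid/C, Mid/M, Lo/C, Lo/M): (6,2) (5,4) (6,1) (6,1).
Every one of Rowan's information sets is on the play path for some reply by Colm when Rowan follows e/S/Stay/p.
Changing the action at any of them therefore changes at least one column, so only e/S/Stay/p itself gives this row.

1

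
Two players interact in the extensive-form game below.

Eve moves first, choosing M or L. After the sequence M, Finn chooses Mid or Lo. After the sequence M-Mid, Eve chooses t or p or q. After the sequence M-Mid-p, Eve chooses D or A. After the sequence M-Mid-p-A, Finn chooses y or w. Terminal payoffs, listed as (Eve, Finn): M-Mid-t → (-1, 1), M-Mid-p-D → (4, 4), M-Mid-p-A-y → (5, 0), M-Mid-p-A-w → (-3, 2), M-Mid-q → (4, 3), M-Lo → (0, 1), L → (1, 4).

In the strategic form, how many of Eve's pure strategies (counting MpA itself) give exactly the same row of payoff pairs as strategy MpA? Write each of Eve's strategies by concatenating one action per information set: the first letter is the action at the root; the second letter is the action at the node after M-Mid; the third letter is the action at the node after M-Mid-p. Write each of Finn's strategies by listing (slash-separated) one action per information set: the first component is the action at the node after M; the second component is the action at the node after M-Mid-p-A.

Row for MpA (columns Mid/y, Mid/w, Lo/y, Lo/w): (5,0) (-3,2) (0,1) (0,1).
Every one of Eve's information sets is on the play path for some reply by Finn when Eve follows MpA.
Changing the action at any of them therefore changes at least one column, so only MpA itself gives this row.

1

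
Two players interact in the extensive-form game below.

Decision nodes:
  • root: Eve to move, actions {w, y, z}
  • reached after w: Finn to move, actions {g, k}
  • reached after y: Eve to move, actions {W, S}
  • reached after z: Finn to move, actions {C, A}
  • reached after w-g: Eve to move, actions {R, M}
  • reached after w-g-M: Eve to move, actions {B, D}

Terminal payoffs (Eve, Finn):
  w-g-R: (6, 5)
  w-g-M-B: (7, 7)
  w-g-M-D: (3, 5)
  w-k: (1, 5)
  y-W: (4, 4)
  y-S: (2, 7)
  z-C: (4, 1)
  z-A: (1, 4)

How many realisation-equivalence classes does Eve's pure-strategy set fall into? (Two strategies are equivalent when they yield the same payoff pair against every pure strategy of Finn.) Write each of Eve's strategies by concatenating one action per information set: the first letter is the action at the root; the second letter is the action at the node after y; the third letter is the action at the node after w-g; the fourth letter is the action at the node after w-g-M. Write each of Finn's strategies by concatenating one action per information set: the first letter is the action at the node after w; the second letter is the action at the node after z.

Eve has 24 pure strategies: wWRB, wWRD, wWMB, wWMD, wSRB, wSRD, wSMB, wSMD, yWRB, yWRD, yWMB, yWMD, ySRB, ySRD, ySMB, ySMD, zWRB, zWRD, zWMB, zWMD, zSRB, zSRD, zSMB, zSMD. Columns: gC, gA, kC, kA.
{wWRB, wWRD, wSRB, wSRD} → row (6,5) (6,5) (1,5) (1,5)
{wWMB, wSMB} → row (7,7) (7,7) (1,5) (1,5)
{wWMD, wSMD} → row (3,5) (3,5) (1,5) (1,5)
{yWRB, yWRD, yWMB, yWMD} → row (4,4) (4,4) (4,4) (4,4)
{ySRB, ySRD, ySMB, ySMD} → row (2,7) (2,7) (2,7) (2,7)
{zWRB, zWRD, zWMB, zWMD, zSRB, zSRD, zSMB, zSMD} → row (4,1) (1,4) (4,1) (1,4)
That's 6 distinct rows out of 24 strategies.

6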